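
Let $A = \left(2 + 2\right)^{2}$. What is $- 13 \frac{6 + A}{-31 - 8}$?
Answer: $\frac{22}{3} \approx 7.3333$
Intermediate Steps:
$A = 16$ ($A = 4^{2} = 16$)
$- 13 \frac{6 + A}{-31 - 8} = - 13 \frac{6 + 16}{-31 - 8} = - 13 \frac{22}{-31 - 8} = - 13 \frac{22}{-39} = - 13 \cdot 22 \left(- \frac{1}{39}\right) = \left(-13\right) \left(- \frac{22}{39}\right) = \frac{22}{3}$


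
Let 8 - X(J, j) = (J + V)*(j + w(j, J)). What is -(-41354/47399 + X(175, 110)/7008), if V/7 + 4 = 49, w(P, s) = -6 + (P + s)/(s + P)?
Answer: 44001745/5357616 ≈ 8.2129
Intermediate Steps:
w(P, s) = -5 (w(P, s) = -6 + (P + s)/(P + s) = -6 + 1 = -5)
V = 315 (V = -28 + 7*49 = -28 + 343 = 315)
X(J, j) = 8 - (-5 + j)*(315 + J) (X(J, j) = 8 - (J + 315)*(j - 5) = 8 - (315 + J)*(-5 + j) = 8 - (-5 + j)*(315 + J))
-(-41354/47399 + X(175, 110)/7008) = -(-41354/47399 + (1583 - 315*110 + 5*175 - 1*175*110)/7008) = -(-41354*1/47399 + (1583 - 34650 + 875 - 19250)*(1/7008)) = -(-1334/1529 - 51442*1/7008) = -(-1334/1529 - 25721/3504) = -1*(-44001745/5357616) = 44001745/5357616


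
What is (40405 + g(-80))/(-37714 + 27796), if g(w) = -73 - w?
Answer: -20206/4959 ≈ -4.0746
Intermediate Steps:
(40405 + g(-80))/(-37714 + 27796) = (40405 + (-73 - 1*(-80)))/(-37714 + 27796) = (40405 + (-73 + 80))/(-9918) = (40405 + 7)*(-1/9918) = 40412*(-1/9918) = -20206/4959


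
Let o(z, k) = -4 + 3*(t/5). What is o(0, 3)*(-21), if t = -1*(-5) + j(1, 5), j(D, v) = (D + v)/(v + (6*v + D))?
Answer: 189/10 ≈ 18.900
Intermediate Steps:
j(D, v) = (D + v)/(D + 7*v) (j(D, v) = (D + v)/(v + (D + 6*v)) = (D + v)/(D + 7*v))
t = 31/6 (t = -1*(-5) + (1 + 5)/(1 + 7*5) = 5 + 6/(1 + 35) = 5 + 6/36 = 5 + (1/36)*6 = 5 + ⅙ = 31/6 ≈ 5.1667)
o(z, k) = -9/10 (o(z, k) = -4 + 3*((31/6)/5) = -4 + 3*((31/6)*(⅕)) = -4 + 3*(31/30) = -4 + 31/10 = -9/10)
o(0, 3)*(-21) = -9/10*(-21) = 189/10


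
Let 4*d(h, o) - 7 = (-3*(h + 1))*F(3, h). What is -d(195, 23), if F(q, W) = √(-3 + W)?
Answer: -7/4 + 1176*√3 ≈ 2035.1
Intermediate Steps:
d(h, o) = 7/4 + √(-3 + h)*(-3 - 3*h)/4 (d(h, o) = 7/4 + ((-3*(h + 1))*√(-3 + h))/4 = 7/4 + ((-3*(1 + h))*√(-3 + h))/4 = 7/4 + ((-3 - 3*h)*√(-3 + h))/4 = 7/4 + (√(-3 + h)*(-3 - 3*h))/4 = 7/4 + √(-3 + h)*(-3 - 3*h)/4)
-d(195, 23) = -(7/4 - 3*√(-3 + 195)/4 - ¾*195*√(-3 + 195)) = -(7/4 - 6*√3 - ¾*195*√192) = -(7/4 - 6*√3 - ¾*195*8*√3) = -(7/4 - 6*√3 - 1170*√3) = -(7/4 - 1176*√3) = -7/4 + 1176*√3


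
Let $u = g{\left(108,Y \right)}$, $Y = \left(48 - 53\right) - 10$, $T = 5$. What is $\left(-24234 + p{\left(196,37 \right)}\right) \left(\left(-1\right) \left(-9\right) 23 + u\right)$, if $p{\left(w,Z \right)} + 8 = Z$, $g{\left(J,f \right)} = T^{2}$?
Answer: $-5615560$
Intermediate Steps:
$Y = -15$ ($Y = -5 - 10 = -15$)
$g{\left(J,f \right)} = 25$ ($g{\left(J,f \right)} = 5^{2} = 25$)
$p{\left(w,Z \right)} = -8 + Z$
$u = 25$
$\left(-24234 + p{\left(196,37 \right)}\right) \left(\left(-1\right) \left(-9\right) 23 + u\right) = \left(-24234 + \left(-8 + 37\right)\right) \left(\left(-1\right) \left(-9\right) 23 + 25\right) = \left(-24234 + 29\right) \left(9 \cdot 23 + 25\right) = - 24205 \left(207 + 25\right) = \left(-24205\right) 232 = -5615560$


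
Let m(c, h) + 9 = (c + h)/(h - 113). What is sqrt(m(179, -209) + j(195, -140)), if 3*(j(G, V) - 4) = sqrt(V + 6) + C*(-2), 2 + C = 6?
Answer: sqrt(-1766814 + 77763*I*sqrt(134))/483 ≈ 0.68056 + 2.8349*I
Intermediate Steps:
C = 4 (C = -2 + 6 = 4)
m(c, h) = -9 + (c + h)/(-113 + h) (m(c, h) = -9 + (c + h)/(h - 113) = -9 + (c + h)/(-113 + h))
j(G, V) = 4/3 + sqrt(6 + V)/3 (j(G, V) = 4 + (sqrt(V + 6) + 4*(-2))/3 = 4 + (sqrt(6 + V) - 8)/3 = 4 + (-8 + sqrt(6 + V))/3 = 4 + (-8/3 + sqrt(6 + V)/3) = 4/3 + sqrt(6 + V)/3)
sqrt(m(179, -209) + j(195, -140)) = sqrt((1017 + 179 - 8*(-209))/(-113 - 209) + (4/3 + sqrt(6 - 140)/3)) = sqrt((1017 + 179 + 1672)/(-322) + (4/3 + sqrt(-134)/3)) = sqrt(-1/322*2868 + (4/3 + (I*sqrt(134))/3)) = sqrt(-1434/161 + (4/3 + I*sqrt(134)/3)) = sqrt(-3658/483 + I*sqrt(134)/3)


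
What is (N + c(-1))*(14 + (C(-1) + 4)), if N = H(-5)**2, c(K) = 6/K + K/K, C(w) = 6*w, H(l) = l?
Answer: 240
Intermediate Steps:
c(K) = 1 + 6/K (c(K) = 6/K + 1 = 1 + 6/K)
N = 25 (N = (-5)**2 = 25)
(N + c(-1))*(14 + (C(-1) + 4)) = (25 + (6 - 1)/(-1))*(14 + (6*(-1) + 4)) = (25 - 1*5)*(14 + (-6 + 4)) = (25 - 5)*(14 - 2) = 20*12 = 240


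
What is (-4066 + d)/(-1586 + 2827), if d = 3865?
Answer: -201/1241 ≈ -0.16197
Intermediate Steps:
(-4066 + d)/(-1586 + 2827) = (-4066 + 3865)/(-1586 + 2827) = -201/1241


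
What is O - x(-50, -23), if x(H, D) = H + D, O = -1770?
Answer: -1697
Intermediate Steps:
x(H, D) = D + H
O - x(-50, -23) = -1770 - (-23 - 50) = -1770 - 1*(-73) = -1770 + 73 = -1697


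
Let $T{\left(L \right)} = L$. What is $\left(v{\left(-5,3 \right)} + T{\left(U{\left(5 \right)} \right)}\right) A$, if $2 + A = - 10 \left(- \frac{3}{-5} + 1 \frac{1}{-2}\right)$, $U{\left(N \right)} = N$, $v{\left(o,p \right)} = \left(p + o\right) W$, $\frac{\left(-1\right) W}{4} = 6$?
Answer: $-159$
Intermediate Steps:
$W = -24$ ($W = \left(-4\right) 6 = -24$)
$v{\left(o,p \right)} = - 24 o - 24 p$ ($v{\left(o,p \right)} = \left(p + o\right) \left(-24\right) = \left(o + p\right) \left(-24\right) = - 24 o - 24 p$)
$A = -3$ ($A = -2 - 10 \left(- \frac{3}{-5} + 1 \frac{1}{-2}\right) = -2 - 10 \left(\left(-3\right) \left(- \frac{1}{5}\right) + 1 \left(- \frac{1}{2}\right)\right) = -2 - 10 \left(\frac{3}{5} - \frac{1}{2}\right) = -2 - 1 = -3$)
$\left(v{\left(-5,3 \right)} + T{\left(U{\left(5 \right)} \right)}\right) A = \left(\left(\left(-24\right) \left(-5\right) - 72\right) + 5\right) \left(-3\right) = \left(\left(120 - 72\right) + 5\right) \left(-3\right) = \left(48 + 5\right) \left(-3\right) = 53 \left(-3\right) = -159$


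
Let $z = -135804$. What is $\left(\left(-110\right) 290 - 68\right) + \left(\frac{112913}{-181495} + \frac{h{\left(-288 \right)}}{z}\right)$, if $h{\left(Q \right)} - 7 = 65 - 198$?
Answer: $- \frac{131325747770887}{4107957830} \approx -31969.0$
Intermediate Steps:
$h{\left(Q \right)} = -126$ ($h{\left(Q \right)} = 7 + \left(65 - 198\right) = 7 - 133 = -126$)
$\left(\left(-110\right) 290 - 68\right) + \left(\frac{112913}{-181495} + \frac{h{\left(-288 \right)}}{z}\right) = \left(\left(-110\right) 290 - 68\right) + \left(\frac{112913}{-181495} - \frac{126}{-135804}\right) = \left(-31900 - 68\right) + \left(112913 \left(- \frac{1}{181495}\right) - - \frac{21}{22634}\right) = -31968 + \left(- \frac{112913}{181495} + \frac{21}{22634}\right) = -31968 - \frac{2551861447}{4107957830} = - \frac{131325747770887}{4107957830}$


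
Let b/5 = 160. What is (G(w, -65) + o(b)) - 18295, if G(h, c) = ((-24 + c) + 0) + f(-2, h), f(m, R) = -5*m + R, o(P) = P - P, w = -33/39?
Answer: -238873/13 ≈ -18375.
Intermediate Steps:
b = 800 (b = 5*160 = 800)
w = -11/13 (w = -33*1/39 = -11/13 ≈ -0.84615)
o(P) = 0
f(m, R) = R - 5*m
G(h, c) = -14 + c + h (G(h, c) = ((-24 + c) + 0) + (h - 5*(-2)) = (-24 + c) + (h + 10) = (-24 + c) + (10 + h) = -14 + c + h)
(G(w, -65) + o(b)) - 18295 = ((-14 - 65 - 11/13) + 0) - 18295 = (-1038/13 + 0) - 18295 = -1038/13 - 18295 = -238873/13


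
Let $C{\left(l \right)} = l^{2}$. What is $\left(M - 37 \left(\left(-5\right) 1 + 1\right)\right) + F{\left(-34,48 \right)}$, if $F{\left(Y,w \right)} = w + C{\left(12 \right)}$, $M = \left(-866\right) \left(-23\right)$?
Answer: $20258$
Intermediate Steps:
$M = 19918$
$F{\left(Y,w \right)} = 144 + w$ ($F{\left(Y,w \right)} = w + 12^{2} = w + 144 = 144 + w$)
$\left(M - 37 \left(\left(-5\right) 1 + 1\right)\right) + F{\left(-34,48 \right)} = \left(19918 - 37 \left(\left(-5\right) 1 + 1\right)\right) + \left(144 + 48\right) = \left(19918 - 37 \left(-5 + 1\right)\right) + 192 = \left(19918 - -148\right) + 192 = \left(19918 + 148\right) + 192 = 20066 + 192 = 20258$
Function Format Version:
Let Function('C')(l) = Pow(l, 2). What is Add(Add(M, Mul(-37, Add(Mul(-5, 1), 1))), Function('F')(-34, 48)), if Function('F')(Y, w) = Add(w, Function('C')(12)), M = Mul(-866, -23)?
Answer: 20258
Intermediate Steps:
M = 19918
Function('F')(Y, w) = Add(144, w) (Function('F')(Y, w) = Add(w, Pow(12, 2)) = Add(w, 144) = Add(144, w))
Add(Add(M, Mul(-37, Add(Mul(-5, 1), 1))), Function('F')(-34, 48)) = Add(Add(19918, Mul(-37, Add(Mul(-5, 1), 1))), Add(144, 48)) = Add(Add(19918, Mul(-37, Add(-5, 1))), 192) = Add(Add(19918, Mul(-37, -4)), 192) = Add(Add(19918, 148), 192) = Add(20066, 192) = 20258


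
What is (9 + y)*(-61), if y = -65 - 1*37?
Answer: 5673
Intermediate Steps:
y = -102 (y = -65 - 37 = -102)
(9 + y)*(-61) = (9 - 102)*(-61) = -93*(-61) = 5673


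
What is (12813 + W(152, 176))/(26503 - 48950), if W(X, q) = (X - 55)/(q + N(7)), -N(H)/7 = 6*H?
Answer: -1511837/2648746 ≈ -0.57078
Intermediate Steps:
N(H) = -42*H
W(X, q) = (-55 + X)/(-294 + q) (W(X, q) = (X - 55)/(q - 42*7) = (-55 + X)/(q - 294) = (-55 + X)/(-294 + q))
(12813 + W(152, 176))/(26503 - 48950) = (12813 + (-55 + 152)/(-294 + 176))/(26503 - 48950) = (12813 + 97/(-118))/(-22447) = (12813 - 1/118*97)*(-1/22447) = (12813 - 97/118)*(-1/22447) = (1511837/118)*(-1/22447) = -1511837/2648746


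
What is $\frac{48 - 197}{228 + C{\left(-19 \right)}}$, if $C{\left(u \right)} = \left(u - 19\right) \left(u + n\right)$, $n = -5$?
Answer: $- \frac{149}{1140} \approx -0.1307$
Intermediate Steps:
$C{\left(u \right)} = \left(-19 + u\right) \left(-5 + u\right)$ ($C{\left(u \right)} = \left(u - 19\right) \left(u - 5\right) = \left(u - 19\right) \left(-5 + u\right) = \left(-19 + u\right) \left(-5 + u\right)$)
$\frac{48 - 197}{228 + C{\left(-19 \right)}} = \frac{48 - 197}{228 + \left(95 + \left(-19\right)^{2} - -456\right)} = - \frac{149}{228 + \left(95 + 361 + 456\right)} = - \frac{149}{228 + 912} = - \frac{149}{1140}$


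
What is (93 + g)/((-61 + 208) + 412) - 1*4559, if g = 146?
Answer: -2548242/559 ≈ -4558.6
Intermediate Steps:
(93 + g)/((-61 + 208) + 412) - 1*4559 = (93 + 146)/((-61 + 208) + 412) - 1*4559 = 239/(147 + 412) - 4559 = 239/559 - 4559 = -2548242/559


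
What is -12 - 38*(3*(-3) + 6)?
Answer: 102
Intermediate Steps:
-12 - 38*(3*(-3) + 6) = -12 - 38*(-9 + 6) = -12 - 38*(-3) = -12 + 114 = 102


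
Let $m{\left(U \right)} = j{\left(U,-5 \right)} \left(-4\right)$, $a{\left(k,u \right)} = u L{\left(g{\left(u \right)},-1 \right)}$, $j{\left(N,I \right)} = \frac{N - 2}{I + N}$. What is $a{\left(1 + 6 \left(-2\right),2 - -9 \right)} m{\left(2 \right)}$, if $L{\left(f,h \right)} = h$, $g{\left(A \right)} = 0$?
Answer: $0$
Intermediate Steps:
$j{\left(N,I \right)} = \frac{-2 + N}{I + N}$
$a{\left(k,u \right)} = - u$ ($a{\left(k,u \right)} = u \left(-1\right) = - u$)
$m{\left(U \right)} = - \frac{4 \left(-2 + U\right)}{-5 + U}$ ($m{\left(U \right)} = \frac{-2 + U}{-5 + U} \left(-4\right) = - \frac{4 \left(-2 + U\right)}{-5 + U}$)
$a{\left(1 + 6 \left(-2\right),2 - -9 \right)} m{\left(2 \right)} = - (2 - -9) \frac{4 \left(2 - 2\right)}{-5 + 2} = - (2 + 9) \frac{4 \left(2 - 2\right)}{-3} = \left(-1\right) 11 \cdot 4 \left(- \frac{1}{3}\right) 0 = \left(-11\right) 0 = 0$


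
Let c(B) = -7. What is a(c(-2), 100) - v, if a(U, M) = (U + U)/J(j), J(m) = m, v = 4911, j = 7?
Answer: -4913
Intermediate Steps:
a(U, M) = 2*U/7 (a(U, M) = (U + U)/7 = (2*U)*(⅐) = 2*U/7)
a(c(-2), 100) - v = (2/7)*(-7) - 1*4911 = -2 - 4911 = -4913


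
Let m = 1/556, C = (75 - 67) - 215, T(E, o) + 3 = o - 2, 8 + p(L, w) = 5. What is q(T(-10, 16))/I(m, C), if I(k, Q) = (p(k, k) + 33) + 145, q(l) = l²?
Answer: 121/175 ≈ 0.69143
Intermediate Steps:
p(L, w) = -3 (p(L, w) = -8 + 5 = -3)
T(E, o) = -5 + o (T(E, o) = -3 + (o - 2) = -3 + (-2 + o) = -5 + o)
C = -207 (C = 8 - 215 = -207)
m = 1/556 ≈ 0.0017986
I(k, Q) = 175 (I(k, Q) = (-3 + 33) + 145 = 30 + 145 = 175)
q(T(-10, 16))/I(m, C) = (-5 + 16)²/175 = 11²*(1/175) = 121*(1/175) = 121/175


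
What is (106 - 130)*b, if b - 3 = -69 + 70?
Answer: -96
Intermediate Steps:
b = 4 (b = 3 + (-69 + 70) = 3 + 1 = 4)
(106 - 130)*b = (106 - 130)*4 = -24*4 = -96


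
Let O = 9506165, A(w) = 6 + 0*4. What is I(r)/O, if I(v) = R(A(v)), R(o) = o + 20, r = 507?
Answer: 26/9506165 ≈ 2.7351e-6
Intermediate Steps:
A(w) = 6 (A(w) = 6 + 0 = 6)
R(o) = 20 + o
I(v) = 26 (I(v) = 20 + 6 = 26)
I(r)/O = 26/9506165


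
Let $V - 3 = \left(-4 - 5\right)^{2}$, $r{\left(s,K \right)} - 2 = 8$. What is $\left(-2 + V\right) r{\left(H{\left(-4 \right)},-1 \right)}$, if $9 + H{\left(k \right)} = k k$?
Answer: $820$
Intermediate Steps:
$H{\left(k \right)} = -9 + k^{2}$ ($H{\left(k \right)} = -9 + k k = -9 + k^{2}$)
$r{\left(s,K \right)} = 10$ ($r{\left(s,K \right)} = 2 + 8 = 10$)
$V = 84$ ($V = 3 + \left(-4 - 5\right)^{2} = 3 + \left(-9\right)^{2} = 3 + 81 = 84$)
$\left(-2 + V\right) r{\left(H{\left(-4 \right)},-1 \right)} = \left(-2 + 84\right) 10 = 82 \cdot 10 = 820$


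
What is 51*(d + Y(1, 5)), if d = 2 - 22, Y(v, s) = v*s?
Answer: -765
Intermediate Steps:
Y(v, s) = s*v
d = -20
51*(d + Y(1, 5)) = 51*(-20 + 5*1) = 51*(-20 + 5) = 51*(-15) = -765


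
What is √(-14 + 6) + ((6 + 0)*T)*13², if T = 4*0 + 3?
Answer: 3042 + 2*I*√2 ≈ 3042.0 + 2.8284*I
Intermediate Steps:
T = 3 (T = 0 + 3 = 3)
√(-14 + 6) + ((6 + 0)*T)*13² = √(-14 + 6) + ((6 + 0)*3)*13² = √(-8) + (6*3)*169 = 2*I*√2 + 18*169 = 2*I*√2 + 3042 = 3042 + 2*I*√2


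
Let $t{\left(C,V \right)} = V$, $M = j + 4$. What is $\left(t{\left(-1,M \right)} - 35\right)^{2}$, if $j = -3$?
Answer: $1156$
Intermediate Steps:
$M = 1$ ($M = -3 + 4 = 1$)
$\left(t{\left(-1,M \right)} - 35\right)^{2} = \left(1 - 35\right)^{2} = \left(-34\right)^{2} = 1156$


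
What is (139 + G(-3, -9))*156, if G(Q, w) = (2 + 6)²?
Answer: 31668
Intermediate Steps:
G(Q, w) = 64 (G(Q, w) = 8² = 64)
(139 + G(-3, -9))*156 = (139 + 64)*156 = 203*156 = 31668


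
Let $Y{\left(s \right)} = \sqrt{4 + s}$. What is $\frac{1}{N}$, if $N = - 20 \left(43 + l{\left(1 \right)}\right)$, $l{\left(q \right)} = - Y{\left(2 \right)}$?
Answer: $- \frac{43}{36860} - \frac{\sqrt{6}}{36860} \approx -0.001233$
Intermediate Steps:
$l{\left(q \right)} = - \sqrt{6}$ ($l{\left(q \right)} = - \sqrt{4 + 2} = - \sqrt{6}$)
$N = -860 + 20 \sqrt{6}$ ($N = - 20 \left(43 - \sqrt{6}\right) = -860 + 20 \sqrt{6} \approx -811.01$)
$\frac{1}{N} = \frac{1}{-860 + 20 \sqrt{6}}$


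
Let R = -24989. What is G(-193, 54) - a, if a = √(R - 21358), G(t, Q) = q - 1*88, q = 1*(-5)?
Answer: -93 - I*√46347 ≈ -93.0 - 215.28*I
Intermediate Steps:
q = -5
G(t, Q) = -93 (G(t, Q) = -5 - 1*88 = -5 - 88 = -93)
a = I*√46347 (a = √(-24989 - 21358) = √(-46347) = I*√46347 ≈ 215.28*I)
G(-193, 54) - a = -93 - I*√46347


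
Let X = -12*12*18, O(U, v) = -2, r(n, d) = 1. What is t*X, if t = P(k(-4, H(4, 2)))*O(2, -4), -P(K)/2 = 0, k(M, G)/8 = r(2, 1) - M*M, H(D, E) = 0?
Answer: 0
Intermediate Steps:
k(M, G) = 8 - 8*M² (k(M, G) = 8*(1 - M*M) = 8*(1 - M²) = 8 - 8*M²)
P(K) = 0 (P(K) = -2*0 = 0)
t = 0 (t = 0*(-2) = 0)
X = -2592 (X = -144*18 = -2592)
t*X = 0*(-2592) = 0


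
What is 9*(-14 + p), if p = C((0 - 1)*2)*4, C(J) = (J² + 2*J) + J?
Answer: -198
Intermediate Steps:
C(J) = J² + 3*J
p = -8 (p = (((0 - 1)*2)*(3 + (0 - 1)*2))*4 = ((-1*2)*(3 - 1*2))*4 = -2*(3 - 2)*4 = -2*1*4 = -2*4 = -8)
9*(-14 + p) = 9*(-14 - 8) = 9*(-22) = -198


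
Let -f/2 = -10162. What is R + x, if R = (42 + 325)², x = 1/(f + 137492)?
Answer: 21256079225/157816 ≈ 1.3469e+5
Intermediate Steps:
f = 20324 (f = -2*(-10162) = 20324)
x = 1/157816 (x = 1/(20324 + 137492) = 1/157816 ≈ 6.3365e-6)
R = 134689 (R = 367² = 134689)
R + x = 134689 + 1/157816 = 21256079225/157816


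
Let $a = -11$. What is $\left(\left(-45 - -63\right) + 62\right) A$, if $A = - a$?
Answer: $880$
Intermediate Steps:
$A = 11$ ($A = \left(-1\right) \left(-11\right) = 11$)
$\left(\left(-45 - -63\right) + 62\right) A = \left(\left(-45 - -63\right) + 62\right) 11 = \left(\left(-45 + 63\right) + 62\right) 11 = \left(18 + 62\right) 11 = 80 \cdot 11 = 880$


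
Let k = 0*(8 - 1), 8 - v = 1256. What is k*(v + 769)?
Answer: 0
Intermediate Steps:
v = -1248 (v = 8 - 1*1256 = 8 - 1256 = -1248)
k = 0 (k = 0*7 = 0)
k*(v + 769) = 0*(-1248 + 769) = 0*(-479) = 0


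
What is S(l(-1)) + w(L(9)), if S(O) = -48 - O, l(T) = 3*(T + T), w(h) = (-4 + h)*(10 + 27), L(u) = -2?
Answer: -264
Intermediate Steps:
w(h) = -148 + 37*h (w(h) = (-4 + h)*37 = -148 + 37*h)
l(T) = 6*T (l(T) = 3*(2*T) = 6*T)
S(l(-1)) + w(L(9)) = (-48 - 6*(-1)) + (-148 + 37*(-2)) = (-48 - 1*(-6)) + (-148 - 74) = (-48 + 6) - 222 = -42 - 222 = -264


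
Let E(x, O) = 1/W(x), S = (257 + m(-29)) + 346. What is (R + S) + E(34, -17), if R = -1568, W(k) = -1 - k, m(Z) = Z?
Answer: -34791/35 ≈ -994.03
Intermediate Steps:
S = 574 (S = (257 - 29) + 346 = 228 + 346 = 574)
E(x, O) = 1/(-1 - x)
(R + S) + E(34, -17) = (-1568 + 574) - 1/(1 + 34) = -994 - 1/35 = -34791/35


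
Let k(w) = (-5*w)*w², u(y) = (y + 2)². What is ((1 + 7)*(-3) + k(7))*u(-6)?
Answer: -27824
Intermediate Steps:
u(y) = (2 + y)²
k(w) = -5*w³
((1 + 7)*(-3) + k(7))*u(-6) = ((1 + 7)*(-3) - 5*7³)*(2 - 6)² = (8*(-3) - 5*343)*(-4)² = (-24 - 1715)*16 = -1739*16 = -27824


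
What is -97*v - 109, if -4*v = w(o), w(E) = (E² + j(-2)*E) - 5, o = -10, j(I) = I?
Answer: 10719/4 ≈ 2679.8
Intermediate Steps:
w(E) = -5 + E² - 2*E (w(E) = (E² - 2*E) - 5 = -5 + E² - 2*E)
v = -115/4 (v = -(-5 + (-10)² - 2*(-10))/4 = -(-5 + 100 + 20)/4 = -¼*115 = -115/4 ≈ -28.750)
-97*v - 109 = -97*(-115/4) - 109 = 11155/4 - 109 = 10719/4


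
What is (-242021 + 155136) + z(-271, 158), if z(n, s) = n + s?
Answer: -86998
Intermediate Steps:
(-242021 + 155136) + z(-271, 158) = (-242021 + 155136) + (-271 + 158) = -86885 - 113 = -86998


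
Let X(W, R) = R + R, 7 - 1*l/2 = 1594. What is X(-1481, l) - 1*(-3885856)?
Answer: 3879508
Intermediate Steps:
l = -3174 (l = 14 - 2*1594 = 14 - 3188 = -3174)
X(W, R) = 2*R
X(-1481, l) - 1*(-3885856) = 2*(-3174) - 1*(-3885856) = -6348 + 3885856 = 3879508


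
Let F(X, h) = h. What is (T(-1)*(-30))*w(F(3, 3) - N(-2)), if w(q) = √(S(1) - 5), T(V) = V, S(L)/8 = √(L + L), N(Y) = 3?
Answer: 30*√(-5 + 8*√2) ≈ 75.381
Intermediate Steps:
S(L) = 8*√2*√L (S(L) = 8*√(L + L) = 8*√(2*L) = 8*(√2*√L) = 8*√2*√L)
w(q) = √(-5 + 8*√2) (w(q) = √(8*√2*√1 - 5) = √(8*√2*1 - 5) = √(8*√2 - 5) = √(-5 + 8*√2))
(T(-1)*(-30))*w(F(3, 3) - N(-2)) = (-1*(-30))*√(-5 + 8*√2) = 30*√(-5 + 8*√2)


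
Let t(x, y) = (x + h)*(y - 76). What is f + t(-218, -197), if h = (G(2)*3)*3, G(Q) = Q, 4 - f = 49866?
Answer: 4738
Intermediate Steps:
f = -49862 (f = 4 - 1*49866 = 4 - 49866 = -49862)
h = 18 (h = (2*3)*3 = 6*3 = 18)
t(x, y) = (-76 + y)*(18 + x) (t(x, y) = (x + 18)*(y - 76) = (18 + x)*(-76 + y) = (-76 + y)*(18 + x))
f + t(-218, -197) = -49862 + (-1368 - 76*(-218) + 18*(-197) - 218*(-197)) = -49862 + (-1368 + 16568 - 3546 + 42946) = -49862 + 54600 = 4738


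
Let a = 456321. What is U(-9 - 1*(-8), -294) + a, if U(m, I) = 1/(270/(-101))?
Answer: 123206569/270 ≈ 4.5632e+5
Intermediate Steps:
U(m, I) = -101/270 (U(m, I) = 1/(270*(-1/101)) = 1/(-270/101) = -101/270)
U(-9 - 1*(-8), -294) + a = -101/270 + 456321 = 123206569/270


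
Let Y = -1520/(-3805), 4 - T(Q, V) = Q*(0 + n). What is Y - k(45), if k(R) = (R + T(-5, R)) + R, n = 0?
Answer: -71230/761 ≈ -93.601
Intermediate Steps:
T(Q, V) = 4 (T(Q, V) = 4 - Q*(0 + 0) = 4 - Q*0 = 4 - 1*0 = 4 + 0 = 4)
Y = 304/761 (Y = -1520*(-1/3805) = 304/761 ≈ 0.39947)
k(R) = 4 + 2*R (k(R) = (R + 4) + R = (4 + R) + R = 4 + 2*R)
Y - k(45) = 304/761 - (4 + 2*45) = 304/761 - (4 + 90) = 304/761 - 1*94 = 304/761 - 94 = -71230/761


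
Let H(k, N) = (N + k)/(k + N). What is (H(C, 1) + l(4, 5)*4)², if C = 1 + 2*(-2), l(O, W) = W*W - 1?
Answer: 9409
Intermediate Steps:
l(O, W) = -1 + W² (l(O, W) = W² - 1 = -1 + W²)
C = -3 (C = 1 - 4 = -3)
H(k, N) = 1 (H(k, N) = (N + k)/(N + k) = 1)
(H(C, 1) + l(4, 5)*4)² = (1 + (-1 + 5²)*4)² = (1 + (-1 + 25)*4)² = (1 + 24*4)² = (1 + 96)² = 97² = 9409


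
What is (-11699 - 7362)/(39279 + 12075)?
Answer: -19061/51354 ≈ -0.37117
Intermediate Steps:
(-11699 - 7362)/(39279 + 12075) = -19061/51354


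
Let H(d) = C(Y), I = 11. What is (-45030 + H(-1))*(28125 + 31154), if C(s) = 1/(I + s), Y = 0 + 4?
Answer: -40039941271/15 ≈ -2.6693e+9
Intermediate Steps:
Y = 4
C(s) = 1/(11 + s)
H(d) = 1/15 (H(d) = 1/(11 + 4) = 1/15)
(-45030 + H(-1))*(28125 + 31154) = (-45030 + 1/15)*(28125 + 31154) = -675449/15*59279 = -40039941271/15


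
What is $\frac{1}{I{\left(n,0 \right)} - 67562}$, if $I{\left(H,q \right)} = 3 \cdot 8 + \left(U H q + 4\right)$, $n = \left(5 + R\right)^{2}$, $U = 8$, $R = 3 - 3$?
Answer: $- \frac{1}{67534} \approx -1.4807 \cdot 10^{-5}$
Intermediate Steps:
$R = 0$
$n = 25$ ($n = \left(5 + 0\right)^{2} = 5^{2} = 25$)
$I{\left(H,q \right)} = 28 + 8 H q$ ($I{\left(H,q \right)} = 3 \cdot 8 + \left(8 H q + 4\right) = 24 + \left(8 H q + 4\right) = 24 + \left(4 + 8 H q\right) = 28 + 8 H q$)
$\frac{1}{I{\left(n,0 \right)} - 67562} = \frac{1}{\left(28 + 8 \cdot 25 \cdot 0\right) - 67562} = \frac{1}{\left(28 + 0\right) - 67562} = \frac{1}{28 - 67562} = \frac{1}{-67534} = - \frac{1}{67534}$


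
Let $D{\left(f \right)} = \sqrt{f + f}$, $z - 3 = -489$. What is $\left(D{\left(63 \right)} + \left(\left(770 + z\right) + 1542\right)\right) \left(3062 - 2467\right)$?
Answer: $1086470 + 1785 \sqrt{14} \approx 1.0931 \cdot 10^{6}$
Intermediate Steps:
$z = -486$ ($z = 3 - 489 = -486$)
$D{\left(f \right)} = \sqrt{2} \sqrt{f}$ ($D{\left(f \right)} = \sqrt{2 f} = \sqrt{2} \sqrt{f}$)
$\left(D{\left(63 \right)} + \left(\left(770 + z\right) + 1542\right)\right) \left(3062 - 2467\right) = \left(\sqrt{2} \sqrt{63} + \left(\left(770 - 486\right) + 1542\right)\right) \left(3062 - 2467\right) = \left(\sqrt{2} \cdot 3 \sqrt{7} + \left(284 + 1542\right)\right) 595 = \left(3 \sqrt{14} + 1826\right) 595 = \left(1826 + 3 \sqrt{14}\right) 595 = 1086470 + 1785 \sqrt{14}$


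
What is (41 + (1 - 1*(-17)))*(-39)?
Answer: -2301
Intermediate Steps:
(41 + (1 - 1*(-17)))*(-39) = (41 + (1 + 17))*(-39) = (41 + 18)*(-39) = 59*(-39) = -2301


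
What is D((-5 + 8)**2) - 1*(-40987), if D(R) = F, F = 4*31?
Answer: 41111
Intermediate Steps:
F = 124
D(R) = 124
D((-5 + 8)**2) - 1*(-40987) = 124 - 1*(-40987) = 124 + 40987 = 41111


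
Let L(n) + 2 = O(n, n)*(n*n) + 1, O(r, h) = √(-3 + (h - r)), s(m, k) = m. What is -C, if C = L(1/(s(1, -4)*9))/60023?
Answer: 1/60023 - I*√3/4861863 ≈ 1.666e-5 - 3.5625e-7*I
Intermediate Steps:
O(r, h) = √(-3 + h - r)
L(n) = -1 + I*√3*n² (L(n) = -2 + (√(-3 + n - n)*(n*n) + 1) = -2 + (√(-3)*n² + 1) = -2 + ((I*√3)*n² + 1) = -2 + (I*√3*n² + 1) = -2 + (1 + I*√3*n²) = -1 + I*√3*n²)
C = -1/60023 + I*√3/4861863 (C = (-1 + I*√3*(1/(1*9))²)/60023 = (-1 + I*√3*(1/9)²)*(1/60023) = (-1 + I*√3*(⅑)²)*(1/60023) = (-1 + I*√3*(1/81))*(1/60023) = (-1 + I*√3/81)*(1/60023) = -1/60023 + I*√3/4861863 ≈ -1.666e-5 + 3.5625e-7*I)
-C = -(-1/60023 + I*√3/4861863) = 1/60023 - I*√3/4861863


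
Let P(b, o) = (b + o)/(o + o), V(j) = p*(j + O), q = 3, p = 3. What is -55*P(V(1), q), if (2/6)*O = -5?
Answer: 715/2 ≈ 357.50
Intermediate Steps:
O = -15 (O = 3*(-5) = -15)
V(j) = -45 + 3*j (V(j) = 3*(j - 15) = 3*(-15 + j) = -45 + 3*j)
P(b, o) = (b + o)/(2*o) (P(b, o) = (b + o)/((2*o)) = (b + o)*(1/(2*o)) = (b + o)/(2*o))
-55*P(V(1), q) = -55*((-45 + 3*1) + 3)/(2*3) = -55*((-45 + 3) + 3)/(2*3) = -55*(-42 + 3)/(2*3) = -55*(-39)/(2*3) = -55*(-13/2) = 715/2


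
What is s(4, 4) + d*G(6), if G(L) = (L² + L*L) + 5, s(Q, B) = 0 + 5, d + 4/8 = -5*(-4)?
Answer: 3013/2 ≈ 1506.5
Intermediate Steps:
d = 39/2 (d = -½ - 5*(-4) = -½ + 20 = 39/2 ≈ 19.500)
s(Q, B) = 5
G(L) = 5 + 2*L² (G(L) = (L² + L²) + 5 = 2*L² + 5 = 5 + 2*L²)
s(4, 4) + d*G(6) = 5 + 39*(5 + 2*6²)/2 = 5 + 39*(5 + 2*36)/2 = 5 + 39*(5 + 72)/2 = 5 + (39/2)*77 = 5 + 3003/2 = 3013/2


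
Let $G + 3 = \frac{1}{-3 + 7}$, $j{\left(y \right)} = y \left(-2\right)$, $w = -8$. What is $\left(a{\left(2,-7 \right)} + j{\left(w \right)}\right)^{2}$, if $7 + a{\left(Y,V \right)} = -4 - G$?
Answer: $\frac{961}{16} \approx 60.063$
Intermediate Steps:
$j{\left(y \right)} = - 2 y$
$G = - \frac{11}{4}$ ($G = -3 + \frac{1}{-3 + 7} = -3 + \frac{1}{4} = - \frac{11}{4} \approx -2.75$)
$a{\left(Y,V \right)} = - \frac{33}{4}$ ($a{\left(Y,V \right)} = -7 - \frac{5}{4} = - \frac{33}{4}$)
$\left(a{\left(2,-7 \right)} + j{\left(w \right)}\right)^{2} = \left(- \frac{33}{4} - -16\right)^{2} = \left(- \frac{33}{4} + 16\right)^{2} = \left(\frac{31}{4}\right)^{2} = \frac{961}{16}$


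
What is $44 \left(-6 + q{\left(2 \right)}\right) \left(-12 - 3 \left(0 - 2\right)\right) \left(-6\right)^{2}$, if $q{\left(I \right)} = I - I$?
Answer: $57024$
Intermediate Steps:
$q{\left(I \right)} = 0$
$44 \left(-6 + q{\left(2 \right)}\right) \left(-12 - 3 \left(0 - 2\right)\right) \left(-6\right)^{2} = 44 \left(-6 + 0\right) \left(-12 - 3 \left(0 - 2\right)\right) \left(-6\right)^{2} = 44 \left(- 6 \left(-12 - -6\right)\right) 36 = 44 \left(- 6 \left(-12 + 6\right)\right) 36 = 44 \left(\left(-6\right) \left(-6\right)\right) 36 = 44 \cdot 36 \cdot 36 = 1584 \cdot 36 = 57024$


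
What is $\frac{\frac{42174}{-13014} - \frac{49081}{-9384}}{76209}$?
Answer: $\frac{4499617}{172350006696} \approx 2.6107 \cdot 10^{-5}$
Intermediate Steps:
$\frac{\frac{42174}{-13014} - \frac{49081}{-9384}}{76209} = \left(42174 \left(- \frac{1}{13014}\right) - - \frac{49081}{9384}\right) \frac{1}{76209} = \left(- \frac{781}{241} + \frac{49081}{9384}\right) \frac{1}{76209} = \frac{4499617}{2261544} \cdot \frac{1}{76209} = \frac{4499617}{172350006696}$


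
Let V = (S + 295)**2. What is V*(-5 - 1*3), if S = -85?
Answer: -352800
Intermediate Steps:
V = 44100 (V = (-85 + 295)**2 = 210**2 = 44100)
V*(-5 - 1*3) = 44100*(-5 - 1*3) = 44100*(-5 - 3) = 44100*(-8) = -352800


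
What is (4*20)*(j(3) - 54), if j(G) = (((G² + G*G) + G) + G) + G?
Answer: -2160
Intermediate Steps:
j(G) = 2*G² + 3*G (j(G) = (((G² + G²) + G) + G) + G = ((2*G² + G) + G) + G = ((G + 2*G²) + G) + G = (2*G + 2*G²) + G = 2*G² + 3*G)
(4*20)*(j(3) - 54) = (4*20)*(3*(3 + 2*3) - 54) = 80*(3*(3 + 6) - 54) = 80*(3*9 - 54) = 80*(27 - 54) = 80*(-27) = -2160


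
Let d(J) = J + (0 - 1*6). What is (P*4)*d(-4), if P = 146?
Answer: -5840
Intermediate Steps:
d(J) = -6 + J (d(J) = J + (0 - 6) = J - 6 = -6 + J)
(P*4)*d(-4) = (146*4)*(-6 - 4) = 584*(-10) = -5840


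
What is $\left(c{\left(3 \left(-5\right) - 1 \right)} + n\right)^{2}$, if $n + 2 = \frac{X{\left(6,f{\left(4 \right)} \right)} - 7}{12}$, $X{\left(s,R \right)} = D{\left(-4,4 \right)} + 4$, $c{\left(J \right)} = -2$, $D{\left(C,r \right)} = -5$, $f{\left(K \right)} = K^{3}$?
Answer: $\frac{196}{9} \approx 21.778$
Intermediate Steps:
$X{\left(s,R \right)} = -1$ ($X{\left(s,R \right)} = -5 + 4 = -1$)
$n = - \frac{8}{3}$ ($n = -2 + \frac{-1 - 7}{12} = -2 + \frac{1}{12} \left(-8\right) = -2 - \frac{2}{3} = - \frac{8}{3} \approx -2.6667$)
$\left(c{\left(3 \left(-5\right) - 1 \right)} + n\right)^{2} = \left(-2 - \frac{8}{3}\right)^{2} = \left(- \frac{14}{3}\right)^{2} = \frac{196}{9}$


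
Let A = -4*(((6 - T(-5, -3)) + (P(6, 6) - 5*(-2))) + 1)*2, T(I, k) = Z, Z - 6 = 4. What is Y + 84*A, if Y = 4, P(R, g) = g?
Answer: -8732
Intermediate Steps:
Z = 10 (Z = 6 + 4 = 10)
T(I, k) = 10
A = -104 (A = -4*(((6 - 1*10) + (6 - 5*(-2))) + 1)*2 = -4*(((6 - 10) + (6 + 10)) + 1)*2 = -4*((-4 + 16) + 1)*2 = -4*(12 + 1)*2 = -4*13*2 = -52*2 = -104)
Y + 84*A = 4 + 84*(-104) = 4 - 8736 = -8732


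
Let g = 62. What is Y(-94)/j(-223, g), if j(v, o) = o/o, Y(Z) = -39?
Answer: -39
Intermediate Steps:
j(v, o) = 1
Y(-94)/j(-223, g) = -39/1 = -39*1 = -39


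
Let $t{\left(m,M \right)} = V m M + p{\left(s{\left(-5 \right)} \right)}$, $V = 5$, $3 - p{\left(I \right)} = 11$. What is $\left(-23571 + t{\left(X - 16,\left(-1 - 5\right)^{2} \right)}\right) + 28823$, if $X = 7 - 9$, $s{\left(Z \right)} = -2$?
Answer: $2004$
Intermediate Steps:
$X = -2$
$p{\left(I \right)} = -8$ ($p{\left(I \right)} = 3 - 11 = -8$)
$t{\left(m,M \right)} = -8 + 5 M m$ ($t{\left(m,M \right)} = 5 m M - 8 = 5 M m - 8 = -8 + 5 M m$)
$\left(-23571 + t{\left(X - 16,\left(-1 - 5\right)^{2} \right)}\right) + 28823 = \left(-23571 + \left(-8 + 5 \left(-1 - 5\right)^{2} \left(-2 - 16\right)\right)\right) + 28823 = \left(-23571 + \left(-8 + 5 \left(-6\right)^{2} \left(-18\right)\right)\right) + 28823 = \left(-23571 + \left(-8 + 5 \cdot 36 \left(-18\right)\right)\right) + 28823 = \left(-23571 - 3248\right) + 28823 = -26819 + 28823 = 2004$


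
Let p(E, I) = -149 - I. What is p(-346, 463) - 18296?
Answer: -18908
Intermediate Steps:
p(-346, 463) - 18296 = (-149 - 1*463) - 18296 = (-149 - 463) - 18296 = -612 - 18296 = -18908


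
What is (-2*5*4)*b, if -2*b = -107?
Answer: -2140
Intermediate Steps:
b = 107/2 (b = -1/2*(-107) = 107/2 ≈ 53.500)
(-2*5*4)*b = (-2*5*4)*(107/2) = -10*4*(107/2) = -40*107/2 = -2140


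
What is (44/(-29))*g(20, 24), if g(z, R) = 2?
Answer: -88/29 ≈ -3.0345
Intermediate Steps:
(44/(-29))*g(20, 24) = (44/(-29))*2 = (44*(-1/29))*2 = -44/29*2 = -88/29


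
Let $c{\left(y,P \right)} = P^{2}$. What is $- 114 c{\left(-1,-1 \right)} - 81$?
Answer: $-195$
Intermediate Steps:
$- 114 c{\left(-1,-1 \right)} - 81 = - 114 \left(-1\right)^{2} - 81 = \left(-114\right) 1 - 81 = -114 - 81 = -195$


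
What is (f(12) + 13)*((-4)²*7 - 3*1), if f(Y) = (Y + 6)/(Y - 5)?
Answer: 11881/7 ≈ 1697.3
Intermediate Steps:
f(Y) = (6 + Y)/(-5 + Y)
(f(12) + 13)*((-4)²*7 - 3*1) = ((6 + 12)/(-5 + 12) + 13)*((-4)²*7 - 3*1) = (18/7 + 13)*(16*7 - 3) = ((⅐)*18 + 13)*(112 - 3) = (18/7 + 13)*109 = (109/7)*109 = 11881/7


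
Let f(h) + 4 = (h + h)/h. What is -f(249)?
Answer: 2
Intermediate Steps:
f(h) = -2 (f(h) = -4 + (h + h)/h = -4 + (2*h)/h = -4 + 2 = -2)
-f(249) = -1*(-2) = 2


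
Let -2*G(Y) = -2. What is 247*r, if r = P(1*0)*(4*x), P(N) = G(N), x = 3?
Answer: 2964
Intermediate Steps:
G(Y) = 1 (G(Y) = -1/2*(-2) = 1)
P(N) = 1
r = 12 (r = 1*(4*3) = 1*12 = 12)
247*r = 247*12 = 2964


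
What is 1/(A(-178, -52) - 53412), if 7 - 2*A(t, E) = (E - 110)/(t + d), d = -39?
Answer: -434/23179451 ≈ -1.8723e-5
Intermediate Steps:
A(t, E) = 7/2 - (-110 + E)/(2*(-39 + t)) (A(t, E) = 7/2 - (E - 110)/(2*(t - 39)) = 7/2 - (-110 + E)/(2*(-39 + t)))
1/(A(-178, -52) - 53412) = 1/((-163 - 1*(-52) + 7*(-178))/(2*(-39 - 178)) - 53412) = 1/((1/2)*(-163 + 52 - 1246)/(-217) - 53412) = 1/((1/2)*(-1/217)*(-1357) - 53412) = 1/(1357/434 - 53412) = 1/(-23179451/434) = -434/23179451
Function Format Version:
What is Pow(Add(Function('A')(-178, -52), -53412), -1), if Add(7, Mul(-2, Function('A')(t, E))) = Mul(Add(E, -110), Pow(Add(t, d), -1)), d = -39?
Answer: Rational(-434, 23179451) ≈ -1.8723e-5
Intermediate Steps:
Function('A')(t, E) = Add(Rational(7, 2), Mul(Rational(-1, 2), Pow(Add(-39, t), -1), Add(-110, E))) (Function('A')(t, E) = Add(Rational(7, 2), Mul(Rational(-1, 2), Mul(Add(E, -110), Pow(Add(t, -39), -1)))) = Add(Rational(7, 2), Mul(Rational(-1, 2), Mul(Add(-110, E), Pow(Add(-39, t), -1)))) = Add(Rational(7, 2), Mul(Rational(-1, 2), Mul(Pow(Add(-39, t), -1), Add(-110, E)))) = Add(Rational(7, 2), Mul(Rational(-1, 2), Pow(Add(-39, t), -1), Add(-110, E))))
Pow(Add(Function('A')(-178, -52), -53412), -1) = Pow(Add(Mul(Rational(1, 2), Pow(Add(-39, -178), -1), Add(-163, Mul(-1, -52), Mul(7, -178))), -53412), -1) = Pow(Add(Mul(Rational(1, 2), Pow(-217, -1), Add(-163, 52, -1246)), -53412), -1) = Pow(Add(Mul(Rational(1, 2), Rational(-1, 217), -1357), -53412), -1) = Pow(Add(Rational(1357, 434), -53412), -1) = Pow(Rational(-23179451, 434), -1) = Rational(-434, 23179451)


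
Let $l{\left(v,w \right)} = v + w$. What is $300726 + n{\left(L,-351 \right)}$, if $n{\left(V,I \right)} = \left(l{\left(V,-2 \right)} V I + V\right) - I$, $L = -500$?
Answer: $-87800423$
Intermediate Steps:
$n{\left(V,I \right)} = V - I + I V \left(-2 + V\right)$ ($n{\left(V,I \right)} = \left(\left(V - 2\right) V I + V\right) - I = \left(\left(-2 + V\right) V I + V\right) - I = \left(V \left(-2 + V\right) I + V\right) - I = \left(I V \left(-2 + V\right) + V\right) - I = \left(V + I V \left(-2 + V\right)\right) - I = V - I + I V \left(-2 + V\right)$)
$300726 + n{\left(L,-351 \right)} = 300726 - \left(149 - 175500 \left(-2 - 500\right)\right) = 300726 - \left(149 + 88101000\right) = 300726 - 88101149 = -87800423$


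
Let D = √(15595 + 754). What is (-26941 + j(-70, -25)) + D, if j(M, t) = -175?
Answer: -27116 + √16349 ≈ -26988.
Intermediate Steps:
D = √16349 ≈ 127.86
(-26941 + j(-70, -25)) + D = (-26941 - 175) + √16349 = -27116 + √16349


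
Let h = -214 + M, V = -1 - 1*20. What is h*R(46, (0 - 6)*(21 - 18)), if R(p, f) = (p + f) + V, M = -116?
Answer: -2310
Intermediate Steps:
V = -21 (V = -1 - 20 = -21)
R(p, f) = -21 + f + p (R(p, f) = (p + f) - 21 = (f + p) - 21 = -21 + f + p)
h = -330 (h = -214 - 116 = -330)
h*R(46, (0 - 6)*(21 - 18)) = -330*(-21 + (0 - 6)*(21 - 18) + 46) = -330*(-21 - 6*3 + 46) = -330*(-21 - 18 + 46) = -330*7 = -2310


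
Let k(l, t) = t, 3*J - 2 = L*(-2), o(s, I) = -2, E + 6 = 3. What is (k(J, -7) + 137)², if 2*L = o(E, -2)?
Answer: 16900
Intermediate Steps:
E = -3 (E = -6 + 3 = -3)
L = -1 (L = (½)*(-2) = -1)
J = 4/3 (J = ⅔ + (-1*(-2))/3 = ⅔ + (⅓)*2 = ⅔ + ⅔ = 4/3 ≈ 1.3333)
(k(J, -7) + 137)² = (-7 + 137)² = 130² = 16900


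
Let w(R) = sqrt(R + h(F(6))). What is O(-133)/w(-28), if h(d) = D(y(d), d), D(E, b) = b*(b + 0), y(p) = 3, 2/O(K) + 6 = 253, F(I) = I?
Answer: sqrt(2)/494 ≈ 0.0028628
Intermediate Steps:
O(K) = 2/247 (O(K) = 2/(-6 + 253) = 2/247)
D(E, b) = b**2 (D(E, b) = b*b = b**2)
h(d) = d**2
w(R) = sqrt(36 + R) (w(R) = sqrt(R + 6**2) = sqrt(R + 36) = sqrt(36 + R))
O(-133)/w(-28) = 2/(247*(sqrt(36 - 28))) = 2/(247*(sqrt(8))) = 2/(247*((2*sqrt(2)))) = 2*(sqrt(2)/4)/247 = sqrt(2)/494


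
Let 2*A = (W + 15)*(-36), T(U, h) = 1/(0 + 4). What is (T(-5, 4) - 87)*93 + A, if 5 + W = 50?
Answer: -36591/4 ≈ -9147.8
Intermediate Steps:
W = 45 (W = -5 + 50 = 45)
T(U, h) = ¼ (T(U, h) = 1/4 = ¼)
A = -1080 (A = ((45 + 15)*(-36))/2 = (60*(-36))/2 = (½)*(-2160) = -1080)
(T(-5, 4) - 87)*93 + A = (¼ - 87)*93 - 1080 = -347/4*93 - 1080 = -32271/4 - 1080 = -36591/4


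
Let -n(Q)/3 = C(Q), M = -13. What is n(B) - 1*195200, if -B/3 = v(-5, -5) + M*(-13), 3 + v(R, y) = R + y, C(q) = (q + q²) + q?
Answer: -849464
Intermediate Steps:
C(q) = q² + 2*q
v(R, y) = -3 + R + y (v(R, y) = -3 + (R + y) = -3 + R + y)
B = -468 (B = -3*((-3 - 5 - 5) - 13*(-13)) = -3*(-13 + 169) = -3*156 = -468)
n(Q) = -3*Q*(2 + Q)
n(B) - 1*195200 = -3*(-468)*(2 - 468) - 1*195200 = -3*(-468)*(-466) - 195200 = -654264 - 195200 = -849464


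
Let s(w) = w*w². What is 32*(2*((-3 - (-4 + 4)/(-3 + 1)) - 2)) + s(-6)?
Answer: -536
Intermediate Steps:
s(w) = w³
32*(2*((-3 - (-4 + 4)/(-3 + 1)) - 2)) + s(-6) = 32*(2*((-3 - (-4 + 4)/(-3 + 1)) - 2)) + (-6)³ = 32*(2*((-3 - 0/(-2)) - 2)) - 216 = 32*(2*((-3 - 0*(-1)/2) - 2)) - 216 = 32*(2*((-3 - 1*0) - 2)) - 216 = 32*(2*((-3 + 0) - 2)) - 216 = 32*(2*(-3 - 2)) - 216 = 32*(2*(-5)) - 216 = 32*(-10) - 216 = -320 - 216 = -536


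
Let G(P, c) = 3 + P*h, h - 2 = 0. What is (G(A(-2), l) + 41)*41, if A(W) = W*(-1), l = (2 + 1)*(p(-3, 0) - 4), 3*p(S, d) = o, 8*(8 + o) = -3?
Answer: 1968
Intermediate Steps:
o = -67/8 (o = -8 + (⅛)*(-3) = -8 - 3/8 = -67/8 ≈ -8.3750)
p(S, d) = -67/24 (p(S, d) = (⅓)*(-67/8) = -67/24)
h = 2 (h = 2 + 0 = 2)
l = -163/8 (l = (2 + 1)*(-67/24 - 4) = 3*(-163/24) = -163/8 ≈ -20.375)
A(W) = -W
G(P, c) = 3 + 2*P (G(P, c) = 3 + P*2 = 3 + 2*P)
(G(A(-2), l) + 41)*41 = ((3 + 2*(-1*(-2))) + 41)*41 = ((3 + 2*2) + 41)*41 = ((3 + 4) + 41)*41 = (7 + 41)*41 = 48*41 = 1968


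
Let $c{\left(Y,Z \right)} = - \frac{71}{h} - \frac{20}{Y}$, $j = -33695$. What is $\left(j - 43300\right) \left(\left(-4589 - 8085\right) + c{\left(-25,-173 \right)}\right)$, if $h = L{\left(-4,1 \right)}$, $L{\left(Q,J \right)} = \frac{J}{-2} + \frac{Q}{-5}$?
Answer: $993995184$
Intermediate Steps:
$L{\left(Q,J \right)} = - \frac{J}{2} - \frac{Q}{5}$ ($L{\left(Q,J \right)} = J \left(- \frac{1}{2}\right) + Q \left(- \frac{1}{5}\right) = - \frac{J}{2} - \frac{Q}{5}$)
$h = \frac{3}{10}$ ($h = \left(- \frac{1}{2}\right) 1 - - \frac{4}{5} = - \frac{1}{2} + \frac{4}{5} = \frac{3}{10} \approx 0.3$)
$c{\left(Y,Z \right)} = - \frac{710}{3} - \frac{20}{Y}$ ($c{\left(Y,Z \right)} = - \frac{71}{\frac{3}{10}} - \frac{20}{Y} = \left(-71\right) \frac{10}{3} - \frac{20}{Y} = - \frac{710}{3} - \frac{20}{Y}$)
$\left(j - 43300\right) \left(\left(-4589 - 8085\right) + c{\left(-25,-173 \right)}\right) = \left(-33695 - 43300\right) \left(\left(-4589 - 8085\right) - \left(\frac{710}{3} + \frac{20}{-25}\right)\right) = - 76995 \left(-12674 - \frac{3538}{15}\right) = \left(-76995\right) \left(- \frac{193648}{15}\right) = 993995184$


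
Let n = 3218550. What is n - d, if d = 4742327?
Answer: -1523777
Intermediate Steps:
n - d = 3218550 - 1*4742327 = 3218550 - 4742327 = -1523777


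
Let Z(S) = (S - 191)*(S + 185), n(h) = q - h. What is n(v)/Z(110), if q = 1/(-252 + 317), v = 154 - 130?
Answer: 1559/1553175 ≈ 0.0010037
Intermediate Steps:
v = 24
q = 1/65 ≈ 0.015385
n(h) = 1/65 - h
Z(S) = (-191 + S)*(185 + S)
n(v)/Z(110) = (1/65 - 1*24)/(-35335 + 110² - 6*110) = (1/65 - 24)/(-35335 + 12100 - 660) = -1559/65/(-23895) = -1559/65*(-1/23895) = 1559/1553175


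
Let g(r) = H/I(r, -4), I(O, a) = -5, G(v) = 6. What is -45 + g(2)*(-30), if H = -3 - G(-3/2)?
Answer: -99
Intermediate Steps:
H = -9 (H = -3 - 1*6 = -3 - 6 = -9)
g(r) = 9/5 (g(r) = -9/(-5) = -9*(-⅕) = 9/5)
-45 + g(2)*(-30) = -45 + (9/5)*(-30) = -45 - 54 = -99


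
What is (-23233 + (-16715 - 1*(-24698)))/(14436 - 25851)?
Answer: 3050/2283 ≈ 1.3360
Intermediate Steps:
(-23233 + (-16715 - 1*(-24698)))/(14436 - 25851) = (-23233 + (-16715 + 24698))/(-11415) = (-23233 + 7983)*(-1/11415) = -15250*(-1/11415) = 3050/2283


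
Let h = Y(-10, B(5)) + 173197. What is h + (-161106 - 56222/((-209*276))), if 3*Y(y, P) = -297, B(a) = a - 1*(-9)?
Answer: 345901375/28842 ≈ 11993.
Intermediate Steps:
B(a) = 9 + a (B(a) = a + 9 = 9 + a)
Y(y, P) = -99 (Y(y, P) = (⅓)*(-297) = -99)
h = 173098 (h = -99 + 173197 = 173098)
h + (-161106 - 56222/((-209*276))) = 173098 + (-161106 - 56222/((-209*276))) = 173098 + (-161106 - 56222/(-57684)) = 173098 + (-161106 - 56222*(-1/57684)) = 173098 + (-161106 + 28111/28842) = 173098 - 4646591141/28842 = 345901375/28842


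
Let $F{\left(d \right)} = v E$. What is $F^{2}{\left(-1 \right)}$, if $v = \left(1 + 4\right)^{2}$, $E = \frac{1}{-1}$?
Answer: $625$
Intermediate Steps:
$E = -1$
$v = 25$ ($v = 5^{2} = 25$)
$F{\left(d \right)} = -25$ ($F{\left(d \right)} = 25 \left(-1\right) = -25$)
$F^{2}{\left(-1 \right)} = \left(-25\right)^{2} = 625$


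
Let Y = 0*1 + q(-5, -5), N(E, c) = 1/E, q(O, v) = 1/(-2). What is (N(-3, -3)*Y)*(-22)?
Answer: -11/3 ≈ -3.6667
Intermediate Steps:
q(O, v) = -½
Y = -½ (Y = 0*1 - ½ = 0 - ½ = -½ ≈ -0.50000)
(N(-3, -3)*Y)*(-22) = (-½/(-3))*(-22) = -⅓*(-½)*(-22) = (⅙)*(-22) = -11/3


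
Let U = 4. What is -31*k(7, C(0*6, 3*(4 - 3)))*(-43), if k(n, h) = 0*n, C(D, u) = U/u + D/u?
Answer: 0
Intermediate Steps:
C(D, u) = 4/u + D/u
k(n, h) = 0
-31*k(7, C(0*6, 3*(4 - 3)))*(-43) = -31*0*(-43) = 0*(-43) = 0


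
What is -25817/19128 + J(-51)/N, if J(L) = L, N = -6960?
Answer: -7446283/5547120 ≈ -1.3424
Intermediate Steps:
-25817/19128 + J(-51)/N = -25817/19128 - 51/(-6960) = -25817*1/19128 - 51*(-1/6960) = -25817/19128 + 17/2320 = -7446283/5547120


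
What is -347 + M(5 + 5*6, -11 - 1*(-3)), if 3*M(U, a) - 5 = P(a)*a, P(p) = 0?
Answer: -1036/3 ≈ -345.33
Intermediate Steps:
M(U, a) = 5/3 (M(U, a) = 5/3 + (0*a)/3 = 5/3 + (⅓)*0 = 5/3 + 0 = 5/3)
-347 + M(5 + 5*6, -11 - 1*(-3)) = -347 + 5/3 = -1036/3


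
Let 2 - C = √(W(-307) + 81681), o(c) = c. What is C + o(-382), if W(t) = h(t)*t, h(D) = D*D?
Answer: -380 - I*√28852762 ≈ -380.0 - 5371.5*I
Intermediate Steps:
h(D) = D²
W(t) = t³ (W(t) = t²*t = t³)
C = 2 - I*√28852762 (C = 2 - √((-307)³ + 81681) = 2 - √(-28934443 + 81681) = 2 - √(-28852762) = 2 - I*√28852762 ≈ 2.0 - 5371.5*I)
C + o(-382) = (2 - I*√28852762) - 382 = -380 - I*√28852762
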